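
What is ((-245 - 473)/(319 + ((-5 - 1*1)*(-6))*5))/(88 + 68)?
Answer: -359/38922 ≈ -0.0092236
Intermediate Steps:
((-245 - 473)/(319 + ((-5 - 1*1)*(-6))*5))/(88 + 68) = -718/(319 + ((-5 - 1)*(-6))*5)/156 = -718/(319 - 6*(-6)*5)*(1/156) = -718/(319 + 36*5)*(1/156) = -718/(319 + 180)*(1/156) = -718/499*(1/156) = -718*1/499*(1/156) = -718/499*1/156 = -359/38922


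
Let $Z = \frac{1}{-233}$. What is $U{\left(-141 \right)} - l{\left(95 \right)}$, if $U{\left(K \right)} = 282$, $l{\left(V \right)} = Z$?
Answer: $\frac{65707}{233} \approx 282.0$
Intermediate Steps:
$Z = - \frac{1}{233} \approx -0.0042918$
$l{\left(V \right)} = - \frac{1}{233}$
$U{\left(-141 \right)} - l{\left(95 \right)} = 282 - - \frac{1}{233} = 282 + \frac{1}{233} = \frac{65707}{233}$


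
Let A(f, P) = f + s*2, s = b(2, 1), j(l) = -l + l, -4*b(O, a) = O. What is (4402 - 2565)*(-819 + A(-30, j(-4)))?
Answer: -1561450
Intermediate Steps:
b(O, a) = -O/4
j(l) = 0
s = -1/2 (s = -1/4*2 = -1/2 ≈ -0.50000)
A(f, P) = -1 + f (A(f, P) = f - 1/2*2 = f - 1 = -1 + f)
(4402 - 2565)*(-819 + A(-30, j(-4))) = (4402 - 2565)*(-819 + (-1 - 30)) = 1837*(-819 - 31) = 1837*(-850) = -1561450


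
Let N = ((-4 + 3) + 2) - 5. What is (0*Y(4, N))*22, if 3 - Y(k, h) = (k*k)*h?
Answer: 0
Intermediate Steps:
N = -4 (N = (-1 + 2) - 5 = 1 - 5 = -4)
Y(k, h) = 3 - h*k**2 (Y(k, h) = 3 - k*k*h = 3 - k**2*h = 3 - h*k**2)
(0*Y(4, N))*22 = (0*(3 - 1*(-4)*4**2))*22 = (0*(3 - 1*(-4)*16))*22 = (0*(3 + 64))*22 = (0*67)*22 = 0*22 = 0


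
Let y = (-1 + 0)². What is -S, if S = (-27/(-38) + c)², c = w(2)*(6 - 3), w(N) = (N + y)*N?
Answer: -505521/1444 ≈ -350.08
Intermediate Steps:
y = 1 (y = (-1)² = 1)
w(N) = N*(1 + N) (w(N) = (N + 1)*N = (1 + N)*N = N*(1 + N))
c = 18 (c = (2*(1 + 2))*(6 - 3) = (2*3)*3 = 6*3 = 18)
S = 505521/1444 (S = (-27/(-38) + 18)² = (-27*(-1/38) + 18)² = (27/38 + 18)² = (711/38)² = 505521/1444 ≈ 350.08)
-S = -1*505521/1444 = -505521/1444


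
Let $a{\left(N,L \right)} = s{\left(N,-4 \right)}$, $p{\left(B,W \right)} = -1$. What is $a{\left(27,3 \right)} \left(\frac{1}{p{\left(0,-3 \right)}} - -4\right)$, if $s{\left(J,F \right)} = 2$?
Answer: $6$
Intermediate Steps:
$a{\left(N,L \right)} = 2$
$a{\left(27,3 \right)} \left(\frac{1}{p{\left(0,-3 \right)}} - -4\right) = 2 \left(\frac{1}{-1} - -4\right) = 2 \left(-1 + 4\right) = 2 \cdot 3 = 6$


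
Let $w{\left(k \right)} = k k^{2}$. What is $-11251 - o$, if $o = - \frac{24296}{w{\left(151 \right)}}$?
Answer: $- \frac{38736617405}{3442951} \approx -11251.0$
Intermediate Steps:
$w{\left(k \right)} = k^{3}$
$o = - \frac{24296}{3442951}$ ($o = - \frac{24296}{151^{3}} = - \frac{24296}{3442951} \approx -0.0070567$)
$-11251 - o = -11251 - - \frac{24296}{3442951} = -11251 + \frac{24296}{3442951} = - \frac{38736617405}{3442951}$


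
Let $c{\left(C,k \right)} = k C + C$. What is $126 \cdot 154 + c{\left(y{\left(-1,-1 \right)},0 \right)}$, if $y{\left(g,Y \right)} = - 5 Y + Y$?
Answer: $19408$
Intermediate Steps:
$y{\left(g,Y \right)} = - 4 Y$
$c{\left(C,k \right)} = C + C k$ ($c{\left(C,k \right)} = C k + C = C + C k$)
$126 \cdot 154 + c{\left(y{\left(-1,-1 \right)},0 \right)} = 126 \cdot 154 + \left(-4\right) \left(-1\right) \left(1 + 0\right) = 19404 + 4 \cdot 1 = 19404 + 4 = 19408$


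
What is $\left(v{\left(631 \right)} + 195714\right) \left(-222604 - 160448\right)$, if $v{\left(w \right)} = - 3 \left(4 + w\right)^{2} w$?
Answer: $292310509491972$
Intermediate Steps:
$v{\left(w \right)} = - 3 w \left(4 + w\right)^{2}$
$\left(v{\left(631 \right)} + 195714\right) \left(-222604 - 160448\right) = \left(\left(-3\right) 631 \left(4 + 631\right)^{2} + 195714\right) \left(-222604 - 160448\right) = \left(\left(-3\right) 631 \cdot 635^{2} + 195714\right) \left(-222604 - 160448\right) = \left(\left(-3\right) 631 \cdot 403225 + 195714\right) \left(-383052\right) = \left(-763304925 + 195714\right) \left(-383052\right) = \left(-763109211\right) \left(-383052\right) = 292310509491972$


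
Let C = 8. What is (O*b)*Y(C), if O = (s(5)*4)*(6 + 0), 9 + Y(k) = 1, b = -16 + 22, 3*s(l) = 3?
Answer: -1152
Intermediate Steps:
s(l) = 1 (s(l) = (1/3)*3 = 1)
b = 6
Y(k) = -8 (Y(k) = -9 + 1 = -8)
O = 24 (O = (1*4)*(6 + 0) = 4*6 = 24)
(O*b)*Y(C) = (24*6)*(-8) = 144*(-8) = -1152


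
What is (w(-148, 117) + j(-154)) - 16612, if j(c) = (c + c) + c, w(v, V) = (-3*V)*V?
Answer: -58141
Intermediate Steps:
w(v, V) = -3*V²
j(c) = 3*c (j(c) = 2*c + c = 3*c)
(w(-148, 117) + j(-154)) - 16612 = (-3*117² + 3*(-154)) - 16612 = (-3*13689 - 462) - 16612 = (-41067 - 462) - 16612 = -41529 - 16612 = -58141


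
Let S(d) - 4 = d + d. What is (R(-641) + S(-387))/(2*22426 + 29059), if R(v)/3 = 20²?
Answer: 430/73911 ≈ 0.0058178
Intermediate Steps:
R(v) = 1200 (R(v) = 3*20² = 3*400 = 1200)
S(d) = 4 + 2*d (S(d) = 4 + (d + d) = 4 + 2*d)
(R(-641) + S(-387))/(2*22426 + 29059) = (1200 + (4 + 2*(-387)))/(2*22426 + 29059) = (1200 + (4 - 774))/(44852 + 29059) = (1200 - 770)/73911 = 430*(1/73911) = 430/73911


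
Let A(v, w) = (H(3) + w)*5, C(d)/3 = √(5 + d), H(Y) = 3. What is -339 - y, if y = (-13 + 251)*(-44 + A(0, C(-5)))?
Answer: 6563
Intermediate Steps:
C(d) = 3*√(5 + d)
A(v, w) = 15 + 5*w (A(v, w) = (3 + w)*5 = 15 + 5*w)
y = -6902 (y = (-13 + 251)*(-44 + (15 + 5*(3*√(5 - 5)))) = 238*(-44 + (15 + 5*(3*√0))) = 238*(-44 + (15 + 5*(3*0))) = 238*(-44 + (15 + 5*0)) = 238*(-44 + (15 + 0)) = 238*(-44 + 15) = 238*(-29) = -6902)
-339 - y = -339 - 1*(-6902) = -339 + 6902 = 6563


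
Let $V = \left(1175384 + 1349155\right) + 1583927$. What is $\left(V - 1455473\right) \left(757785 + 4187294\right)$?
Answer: $13119259971447$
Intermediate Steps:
$V = 4108466$ ($V = 2524539 + 1583927 = 4108466$)
$\left(V - 1455473\right) \left(757785 + 4187294\right) = \left(4108466 - 1455473\right) \left(757785 + 4187294\right) = 2652993 \cdot 4945079 = 13119259971447$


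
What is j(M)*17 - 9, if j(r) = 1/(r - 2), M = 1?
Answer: -26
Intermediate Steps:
j(r) = 1/(-2 + r)
j(M)*17 - 9 = 17/(-2 + 1) - 9 = 17/(-1) - 9 = -1*17 - 9 = -17 - 9 = -26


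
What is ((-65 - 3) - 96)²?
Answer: 26896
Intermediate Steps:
((-65 - 3) - 96)² = (-68 - 96)² = (-164)² = 26896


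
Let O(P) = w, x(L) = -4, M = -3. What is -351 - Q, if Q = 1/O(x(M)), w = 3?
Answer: -1054/3 ≈ -351.33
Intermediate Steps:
O(P) = 3
Q = 1/3 ≈ 0.33333
-351 - Q = -351 - 1*1/3 = -351 - 1/3 = -1054/3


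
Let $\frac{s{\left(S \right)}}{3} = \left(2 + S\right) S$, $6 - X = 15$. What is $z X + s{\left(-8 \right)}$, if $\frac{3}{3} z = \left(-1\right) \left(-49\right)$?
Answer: $-297$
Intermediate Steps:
$X = -9$ ($X = 6 - 15 = -9$)
$s{\left(S \right)} = 3 S \left(2 + S\right)$ ($s{\left(S \right)} = 3 \left(2 + S\right) S = 3 S \left(2 + S\right)$)
$z = 49$ ($z = \left(-1\right) \left(-49\right) = 49$)
$z X + s{\left(-8 \right)} = 49 \left(-9\right) + 3 \left(-8\right) \left(2 - 8\right) = -441 + 3 \left(-8\right) \left(-6\right) = -441 + 144 = -297$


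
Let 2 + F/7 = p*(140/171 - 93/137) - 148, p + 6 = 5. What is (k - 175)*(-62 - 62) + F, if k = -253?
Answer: 1218696455/23427 ≈ 52021.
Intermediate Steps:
p = -1 (p = -6 + 5 = -1)
F = -24621289/23427 (F = -14 + 7*(-(140/171 - 93/137) - 148) = -14 + 7*(-1*3277/23427 - 148) = -14 + 7*(-3277/23427 - 148) = -14 + 7*(-3470473/23427) = -14 - 24293311/23427 = -24621289/23427 ≈ -1051.0)
(k - 175)*(-62 - 62) + F = (-253 - 175)*(-62 - 62) - 24621289/23427 = -428*(-124) - 24621289/23427 = 53072 - 24621289/23427 = 1218696455/23427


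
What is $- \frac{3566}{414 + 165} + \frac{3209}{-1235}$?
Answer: $- \frac{6262021}{715065} \approx -8.7573$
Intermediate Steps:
$- \frac{3566}{414 + 165} + \frac{3209}{-1235} = - \frac{3566}{579} + 3209 \left(- \frac{1}{1235}\right) = \left(-3566\right) \frac{1}{579} - \frac{3209}{1235} = - \frac{3566}{579} - \frac{3209}{1235} = - \frac{6262021}{715065}$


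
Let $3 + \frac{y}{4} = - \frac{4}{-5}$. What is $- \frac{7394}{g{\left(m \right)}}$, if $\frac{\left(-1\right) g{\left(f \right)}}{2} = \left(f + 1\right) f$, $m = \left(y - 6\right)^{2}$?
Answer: $\frac{2310625}{30123476} \approx 0.076705$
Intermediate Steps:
$y = - \frac{44}{5}$ ($y = -12 + 4 \left(- \frac{4}{-5}\right) = -12 + 4 \left(\left(-4\right) \left(- \frac{1}{5}\right)\right) = -12 + 4 \cdot \frac{4}{5} = -12 + \frac{16}{5} = - \frac{44}{5} \approx -8.8$)
$m = \frac{5476}{25}$ ($m = \left(- \frac{44}{5} - 6\right)^{2} = \left(- \frac{74}{5}\right)^{2} = \frac{5476}{25} \approx 219.04$)
$g{\left(f \right)} = - 2 f \left(1 + f\right)$ ($g{\left(f \right)} = - 2 \left(f + 1\right) f = - 2 \left(1 + f\right) f = - 2 f \left(1 + f\right)$)
$- \frac{7394}{g{\left(m \right)}} = - \frac{7394}{\left(-2\right) \frac{5476}{25} \left(1 + \frac{5476}{25}\right)} = - \frac{7394}{\left(-2\right) \frac{5476}{25} \cdot \frac{5501}{25}} = - \frac{7394}{- \frac{60246952}{625}} = \left(-7394\right) \left(- \frac{625}{60246952}\right) = \frac{2310625}{30123476}$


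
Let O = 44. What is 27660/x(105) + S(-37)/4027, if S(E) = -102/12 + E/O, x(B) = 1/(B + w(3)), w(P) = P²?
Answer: 558716288709/177188 ≈ 3.1532e+6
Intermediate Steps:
x(B) = 1/(9 + B) (x(B) = 1/(B + 3²) = 1/(B + 9) = 1/(9 + B))
S(E) = -17/2 + E/44 (S(E) = -102/12 + E/44 = -102*1/12 + E*(1/44) = -17/2 + E/44)
27660/x(105) + S(-37)/4027 = 27660/(1/(9 + 105)) + (-17/2 + (1/44)*(-37))/4027 = 27660/(1/114) + (-17/2 - 37/44)*(1/4027) = 27660/(1/114) - 411/44*1/4027 = 27660*114 - 411/177188 = 3153240 - 411/177188 = 558716288709/177188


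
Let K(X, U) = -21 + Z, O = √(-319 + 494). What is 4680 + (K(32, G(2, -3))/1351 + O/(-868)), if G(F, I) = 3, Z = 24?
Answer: 6322683/1351 - 5*√7/868 ≈ 4680.0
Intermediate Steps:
O = 5*√7 (O = √175 = 5*√7 ≈ 13.229)
K(X, U) = 3 (K(X, U) = -21 + 24 = 3)
4680 + (K(32, G(2, -3))/1351 + O/(-868)) = 4680 + (3/1351 + (5*√7)/(-868)) = 4680 + (3*(1/1351) + (5*√7)*(-1/868)) = 4680 + (3/1351 - 5*√7/868) = 6322683/1351 - 5*√7/868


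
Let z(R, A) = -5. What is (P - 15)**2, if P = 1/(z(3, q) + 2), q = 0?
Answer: 2116/9 ≈ 235.11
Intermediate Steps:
P = -1/3 (P = 1/(-5 + 2) = 1/(-3) = -1/3 ≈ -0.33333)
(P - 15)**2 = (-1/3 - 15)**2 = (-46/3)**2 = 2116/9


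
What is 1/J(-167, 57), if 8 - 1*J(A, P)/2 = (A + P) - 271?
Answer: 1/778 ≈ 0.0012853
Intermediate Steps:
J(A, P) = 558 - 2*A - 2*P (J(A, P) = 16 - 2*((A + P) - 271) = 16 - 2*(-271 + A + P) = 16 + (542 - 2*A - 2*P) = 558 - 2*A - 2*P)
1/J(-167, 57) = 1/(558 - 2*(-167) - 2*57) = 1/(558 + 334 - 114) = 1/778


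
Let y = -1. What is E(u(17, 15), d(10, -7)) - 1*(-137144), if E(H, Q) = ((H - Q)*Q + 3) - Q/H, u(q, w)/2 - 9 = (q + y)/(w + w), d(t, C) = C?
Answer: 587579423/4290 ≈ 1.3697e+5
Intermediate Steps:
u(q, w) = 18 + (-1 + q)/w (u(q, w) = 18 + 2*((q - 1)/(w + w)) = 18 + 2*((-1 + q)/((2*w))) = 18 + 2*((-1 + q)*(1/(2*w))) = 18 + 2*((-1 + q)/(2*w)) = 18 + (-1 + q)/w)
E(H, Q) = 3 + Q*(H - Q) - Q/H (E(H, Q) = (Q*(H - Q) + 3) - Q/H = (3 + Q*(H - Q)) - Q/H = 3 + Q*(H - Q) - Q/H)
E(u(17, 15), d(10, -7)) - 1*(-137144) = (3 - 1*(-7)² + ((-1 + 17 + 18*15)/15)*(-7) - 1*(-7)/(-1 + 17 + 18*15)/15) - 1*(-137144) = (3 - 1*49 + ((-1 + 17 + 270)/15)*(-7) - 1*(-7)/(-1 + 17 + 270)/15) + 137144 = (3 - 49 + ((1/15)*286)*(-7) - 1*(-7)/(1/15)*286) + 137144 = (3 - 49 + (286/15)*(-7) - 1*(-7)/286/15) + 137144 = (3 - 49 - 2002/15 - 1*(-7)*15/286) + 137144 = (3 - 49 - 2002/15 + 105/286) + 137144 = -768337/4290 + 137144 = 587579423/4290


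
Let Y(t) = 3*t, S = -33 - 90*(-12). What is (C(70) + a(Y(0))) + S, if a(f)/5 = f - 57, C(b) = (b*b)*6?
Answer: 30162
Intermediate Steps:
S = 1047 (S = -33 + 1080 = 1047)
C(b) = 6*b² (C(b) = b²*6 = 6*b²)
a(f) = -285 + 5*f (a(f) = 5*(f - 57) = 5*(-57 + f) = -285 + 5*f)
(C(70) + a(Y(0))) + S = (6*70² + (-285 + 5*(3*0))) + 1047 = (6*4900 + (-285 + 5*0)) + 1047 = (29400 + (-285 + 0)) + 1047 = (29400 - 285) + 1047 = 29115 + 1047 = 30162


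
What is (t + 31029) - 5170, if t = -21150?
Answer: 4709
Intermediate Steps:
(t + 31029) - 5170 = (-21150 + 31029) - 5170 = 9879 - 5170 = 4709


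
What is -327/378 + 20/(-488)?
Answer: -3482/3843 ≈ -0.90606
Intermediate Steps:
-327/378 + 20/(-488) = -327*1/378 + 20*(-1/488) = -109/126 - 5/122 = -3482/3843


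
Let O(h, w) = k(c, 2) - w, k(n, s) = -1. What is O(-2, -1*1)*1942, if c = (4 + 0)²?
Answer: 0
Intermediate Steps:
c = 16 (c = 4² = 16)
O(h, w) = -1 - w
O(-2, -1*1)*1942 = (-1 - (-1))*1942 = (-1 - 1*(-1))*1942 = (-1 + 1)*1942 = 0*1942 = 0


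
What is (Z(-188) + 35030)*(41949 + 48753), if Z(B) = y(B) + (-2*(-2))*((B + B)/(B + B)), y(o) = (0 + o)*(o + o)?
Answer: 9589196844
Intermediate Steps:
y(o) = 2*o² (y(o) = o*(2*o) = 2*o²)
Z(B) = 4 + 2*B² (Z(B) = 2*B² + (-2*(-2))*((B + B)/(B + B)) = 2*B² + 4*((2*B)/((2*B))) = 2*B² + 4*((2*B)*(1/(2*B))) = 2*B² + 4*1 = 2*B² + 4 = 4 + 2*B²)
(Z(-188) + 35030)*(41949 + 48753) = ((4 + 2*(-188)²) + 35030)*(41949 + 48753) = ((4 + 2*35344) + 35030)*90702 = ((4 + 70688) + 35030)*90702 = (70692 + 35030)*90702 = 105722*90702 = 9589196844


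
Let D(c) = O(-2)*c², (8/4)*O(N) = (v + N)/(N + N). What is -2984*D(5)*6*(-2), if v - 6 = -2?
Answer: -223800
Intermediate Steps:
v = 4 (v = 6 - 2 = 4)
O(N) = (4 + N)/(4*N) (O(N) = ((4 + N)/(N + N))/2 = ((4 + N)/((2*N)))/2 = ((4 + N)*(1/(2*N)))/2 = ((4 + N)/(2*N))/2 = (4 + N)/(4*N))
D(c) = -c²/4 (D(c) = ((¼)*(4 - 2)/(-2))*c² = ((¼)*(-½)*2)*c² = -c²/4)
-2984*D(5)*6*(-2) = -2984*-¼*5²*6*(-2) = -2984*-¼*25*6*(-2) = -2984*(-25/4*6)*(-2) = -(-111900)*(-2) = -2984*75 = -223800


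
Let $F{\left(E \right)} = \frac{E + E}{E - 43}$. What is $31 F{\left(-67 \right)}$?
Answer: $\frac{2077}{55} \approx 37.764$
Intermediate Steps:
$F{\left(E \right)} = \frac{2 E}{-43 + E}$
$31 F{\left(-67 \right)} = 31 \cdot 2 \left(-67\right) \frac{1}{-43 - 67} = 31 \cdot 2 \left(-67\right) \frac{1}{-110} = 31 \cdot 2 \left(-67\right) \left(- \frac{1}{110}\right) = 31 \cdot \frac{67}{55} = \frac{2077}{55}$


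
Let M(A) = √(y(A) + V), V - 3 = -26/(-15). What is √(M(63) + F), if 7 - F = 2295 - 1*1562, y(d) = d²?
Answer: √(-163350 + 15*√894090)/15 ≈ 25.748*I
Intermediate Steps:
V = 71/15 (V = 3 - 26/(-15) = 3 - 26*(-1/15) = 3 + 26/15 = 71/15 ≈ 4.7333)
M(A) = √(71/15 + A²) (M(A) = √(A² + 71/15) = √(71/15 + A²))
F = -726 (F = 7 - (2295 - 1*1562) = 7 - (2295 - 1562) = 7 - 1*733 = 7 - 733 = -726)
√(M(63) + F) = √(√(1065 + 225*63²)/15 - 726) = √(√(1065 + 225*3969)/15 - 726) = √(√(1065 + 893025)/15 - 726) = √(√894090/15 - 726) = √(-726 + √894090/15)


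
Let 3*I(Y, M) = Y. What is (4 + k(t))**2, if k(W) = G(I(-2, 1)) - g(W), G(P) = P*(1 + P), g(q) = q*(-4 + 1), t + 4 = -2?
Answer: 16384/81 ≈ 202.27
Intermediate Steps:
t = -6 (t = -4 - 2 = -6)
I(Y, M) = Y/3
g(q) = -3*q (g(q) = q*(-3) = -3*q)
k(W) = -2/9 + 3*W (k(W) = ((1/3)*(-2))*(1 + (1/3)*(-2)) - (-3)*W = -2*(1 - 2/3)/3 + 3*W = -2/3*1/3 + 3*W = -2/9 + 3*W)
(4 + k(t))**2 = (4 + (-2/9 + 3*(-6)))**2 = (4 + (-2/9 - 18))**2 = (4 - 164/9)**2 = (-128/9)**2 = 16384/81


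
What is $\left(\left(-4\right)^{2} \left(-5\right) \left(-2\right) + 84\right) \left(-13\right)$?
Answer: $-3172$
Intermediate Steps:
$\left(\left(-4\right)^{2} \left(-5\right) \left(-2\right) + 84\right) \left(-13\right) = \left(16 \left(-5\right) \left(-2\right) + 84\right) \left(-13\right) = \left(\left(-80\right) \left(-2\right) + 84\right) \left(-13\right) = \left(160 + 84\right) \left(-13\right) = 244 \left(-13\right) = -3172$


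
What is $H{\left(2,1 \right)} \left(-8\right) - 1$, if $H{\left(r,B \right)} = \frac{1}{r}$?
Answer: $-5$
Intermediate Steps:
$H{\left(2,1 \right)} \left(-8\right) - 1 = \frac{1}{2} \left(-8\right) - 1 = -4 - 1 = -5$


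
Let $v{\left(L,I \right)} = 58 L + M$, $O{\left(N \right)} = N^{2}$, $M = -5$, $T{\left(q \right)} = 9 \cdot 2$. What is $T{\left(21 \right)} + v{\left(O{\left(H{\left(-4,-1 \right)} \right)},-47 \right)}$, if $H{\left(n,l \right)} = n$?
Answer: $941$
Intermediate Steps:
$T{\left(q \right)} = 18$
$v{\left(L,I \right)} = -5 + 58 L$ ($v{\left(L,I \right)} = 58 L - 5 = -5 + 58 L$)
$T{\left(21 \right)} + v{\left(O{\left(H{\left(-4,-1 \right)} \right)},-47 \right)} = 18 - \left(5 - 58 \left(-4\right)^{2}\right) = 18 + \left(-5 + 58 \cdot 16\right) = 18 + \left(-5 + 928\right) = 18 + 923 = 941$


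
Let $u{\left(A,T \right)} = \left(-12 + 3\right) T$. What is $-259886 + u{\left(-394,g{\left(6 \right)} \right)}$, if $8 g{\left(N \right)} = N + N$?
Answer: $- \frac{519799}{2} \approx -2.599 \cdot 10^{5}$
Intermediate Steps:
$g{\left(N \right)} = \frac{N}{4}$ ($g{\left(N \right)} = \frac{N + N}{8} = \frac{2 N}{8} = \frac{N}{4}$)
$u{\left(A,T \right)} = - 9 T$
$-259886 + u{\left(-394,g{\left(6 \right)} \right)} = -259886 - 9 \cdot \frac{1}{4} \cdot 6 = -259886 - \frac{27}{2} = - \frac{519799}{2}$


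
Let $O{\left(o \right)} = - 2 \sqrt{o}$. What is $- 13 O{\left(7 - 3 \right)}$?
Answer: $52$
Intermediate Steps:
$- 13 O{\left(7 - 3 \right)} = - 13 \left(- 2 \sqrt{7 - 3}\right) = - 13 \left(- 2 \sqrt{4}\right) = - 13 \left(\left(-2\right) 2\right) = \left(-13\right) \left(-4\right) = 52$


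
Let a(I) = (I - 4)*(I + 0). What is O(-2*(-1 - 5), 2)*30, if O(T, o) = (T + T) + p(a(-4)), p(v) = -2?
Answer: 660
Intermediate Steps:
a(I) = I*(-4 + I) (a(I) = (-4 + I)*I = I*(-4 + I))
O(T, o) = -2 + 2*T (O(T, o) = (T + T) - 2 = 2*T - 2 = -2 + 2*T)
O(-2*(-1 - 5), 2)*30 = (-2 + 2*(-2*(-1 - 5)))*30 = (-2 + 2*(-2*(-6)))*30 = (-2 + 2*12)*30 = (-2 + 24)*30 = 22*30 = 660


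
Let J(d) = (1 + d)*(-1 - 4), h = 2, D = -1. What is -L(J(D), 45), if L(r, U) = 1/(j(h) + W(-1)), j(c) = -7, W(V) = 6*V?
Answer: 1/13 ≈ 0.076923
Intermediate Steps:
J(d) = -5 - 5*d (J(d) = (1 + d)*(-5) = -5 - 5*d)
L(r, U) = -1/13 (L(r, U) = 1/(-7 + 6*(-1)) = 1/(-7 - 6) = 1/(-13) = -1/13)
-L(J(D), 45) = -1*(-1/13) = 1/13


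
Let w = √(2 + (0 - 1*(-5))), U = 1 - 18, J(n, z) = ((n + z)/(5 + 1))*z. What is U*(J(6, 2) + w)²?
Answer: -2159/9 - 272*√7/3 ≈ -479.77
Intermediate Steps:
J(n, z) = z*(n/6 + z/6) (J(n, z) = ((n + z)/6)*z = ((n + z)*(⅙))*z = (n/6 + z/6)*z = z*(n/6 + z/6))
U = -17
w = √7 (w = √(2 + (0 + 5)) = √(2 + 5) = √7 ≈ 2.6458)
U*(J(6, 2) + w)² = -17*((⅙)*2*(6 + 2) + √7)² = -17*((⅙)*2*8 + √7)² = -17*(8/3 + √7)²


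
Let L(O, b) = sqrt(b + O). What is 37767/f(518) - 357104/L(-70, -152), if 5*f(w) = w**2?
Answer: 188835/268324 + 178552*I*sqrt(222)/111 ≈ 0.70376 + 23967.0*I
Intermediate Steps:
L(O, b) = sqrt(O + b)
f(w) = w**2/5
37767/f(518) - 357104/L(-70, -152) = 37767/(((1/5)*518**2)) - 357104/sqrt(-70 - 152) = 37767/(((1/5)*268324)) - 357104*(-I*sqrt(222)/222) = 37767/(268324/5) - 357104*(-I*sqrt(222)/222) = 37767*(5/268324) - (-178552)*I*sqrt(222)/111 = 188835/268324 + 178552*I*sqrt(222)/111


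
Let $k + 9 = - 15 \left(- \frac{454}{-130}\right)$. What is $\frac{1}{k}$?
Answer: $- \frac{13}{798} \approx -0.016291$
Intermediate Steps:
$k = - \frac{798}{13}$ ($k = -9 - 15 \left(- \frac{454}{-130}\right) = -9 - 15 \left(\left(-454\right) \left(- \frac{1}{130}\right)\right) = -9 - \frac{681}{13} = - \frac{798}{13} \approx -61.385$)
$\frac{1}{k} = \frac{1}{- \frac{798}{13}} = - \frac{13}{798}$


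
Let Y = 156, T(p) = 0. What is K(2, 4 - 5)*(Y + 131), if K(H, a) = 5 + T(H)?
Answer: 1435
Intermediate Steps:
K(H, a) = 5 (K(H, a) = 5 + 0 = 5)
K(2, 4 - 5)*(Y + 131) = 5*(156 + 131) = 5*287 = 1435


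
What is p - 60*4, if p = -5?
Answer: -245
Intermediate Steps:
p - 60*4 = -5 - 60*4 = -5 - 15*16 = -5 - 240 = -245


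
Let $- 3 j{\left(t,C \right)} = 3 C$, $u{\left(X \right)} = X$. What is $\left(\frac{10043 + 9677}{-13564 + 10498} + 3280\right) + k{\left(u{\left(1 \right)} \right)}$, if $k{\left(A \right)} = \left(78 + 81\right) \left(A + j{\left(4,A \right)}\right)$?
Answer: $\frac{5018380}{1533} \approx 3273.6$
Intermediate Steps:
$j{\left(t,C \right)} = - C$ ($j{\left(t,C \right)} = - \frac{3 C}{3} = - C$)
$k{\left(A \right)} = 0$ ($k{\left(A \right)} = \left(78 + 81\right) \left(A - A\right) = 159 \cdot 0 = 0$)
$\left(\frac{10043 + 9677}{-13564 + 10498} + 3280\right) + k{\left(u{\left(1 \right)} \right)} = \left(\frac{10043 + 9677}{-13564 + 10498} + 3280\right) + 0 = \left(\frac{19720}{-3066} + 3280\right) + 0 = \left(19720 \left(- \frac{1}{3066}\right) + 3280\right) + 0 = \left(- \frac{9860}{1533} + 3280\right) + 0 = \frac{5018380}{1533} + 0 = \frac{5018380}{1533}$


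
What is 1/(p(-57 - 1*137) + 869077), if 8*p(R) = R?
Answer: 4/3476211 ≈ 1.1507e-6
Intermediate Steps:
p(R) = R/8
1/(p(-57 - 1*137) + 869077) = 1/((-57 - 1*137)/8 + 869077) = 1/((-57 - 137)/8 + 869077) = 1/((1/8)*(-194) + 869077) = 1/(-97/4 + 869077) = 1/(3476211/4) = 4/3476211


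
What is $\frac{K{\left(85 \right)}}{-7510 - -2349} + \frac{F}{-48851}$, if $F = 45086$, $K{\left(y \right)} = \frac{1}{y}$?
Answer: $- \frac{19778600761}{21430200935} \approx -0.92293$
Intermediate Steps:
$\frac{K{\left(85 \right)}}{-7510 - -2349} + \frac{F}{-48851} = \frac{1}{85 \left(-7510 - -2349\right)} + \frac{45086}{-48851} = \frac{1}{85 \left(-7510 + 2349\right)} + 45086 \left(- \frac{1}{48851}\right) = \frac{1}{85 \left(-5161\right)} - \frac{45086}{48851} = \frac{1}{85} \left(- \frac{1}{5161}\right) - \frac{45086}{48851} = - \frac{1}{438685} - \frac{45086}{48851} = - \frac{19778600761}{21430200935}$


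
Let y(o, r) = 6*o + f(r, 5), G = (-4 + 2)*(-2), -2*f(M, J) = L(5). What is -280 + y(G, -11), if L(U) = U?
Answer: -517/2 ≈ -258.50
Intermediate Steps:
f(M, J) = -5/2 (f(M, J) = -½*5 = -5/2)
G = 4 (G = -2*(-2) = 4)
y(o, r) = -5/2 + 6*o (y(o, r) = 6*o - 5/2 = -5/2 + 6*o)
-280 + y(G, -11) = -280 + (-5/2 + 6*4) = -280 + (-5/2 + 24) = -280 + 43/2 = -517/2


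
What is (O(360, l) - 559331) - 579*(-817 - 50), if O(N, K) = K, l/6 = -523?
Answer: -60476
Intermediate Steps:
l = -3138 (l = 6*(-523) = -3138)
(O(360, l) - 559331) - 579*(-817 - 50) = (-3138 - 559331) - 579*(-817 - 50) = -562469 - 579*(-867) = -562469 + 501993 = -60476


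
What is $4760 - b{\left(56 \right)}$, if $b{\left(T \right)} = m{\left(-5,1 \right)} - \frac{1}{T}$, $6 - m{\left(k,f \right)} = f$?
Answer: $\frac{266281}{56} \approx 4755.0$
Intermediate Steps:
$m{\left(k,f \right)} = 6 - f$
$b{\left(T \right)} = 5 - \frac{1}{T}$ ($b{\left(T \right)} = \left(6 - 1\right) - \frac{1}{T} = 5 - \frac{1}{T}$)
$4760 - b{\left(56 \right)} = 4760 - \left(5 - \frac{1}{56}\right) = 4760 - \frac{279}{56} = \frac{266281}{56}$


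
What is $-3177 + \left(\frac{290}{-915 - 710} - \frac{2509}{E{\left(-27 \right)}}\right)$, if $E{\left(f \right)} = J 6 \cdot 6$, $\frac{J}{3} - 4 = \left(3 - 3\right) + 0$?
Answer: $- \frac{446891281}{140400} \approx -3183.0$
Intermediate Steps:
$J = 12$ ($J = 12 + 3 \left(\left(3 - 3\right) + 0\right) = 12 + 3 \left(0 + 0\right) = 12 + 3 \cdot 0 = 12 + 0 = 12$)
$E{\left(f \right)} = 432$ ($E{\left(f \right)} = 12 \cdot 6 \cdot 6 = 72 \cdot 6 = 432$)
$-3177 + \left(\frac{290}{-915 - 710} - \frac{2509}{E{\left(-27 \right)}}\right) = -3177 + \left(\frac{290}{-915 - 710} - \frac{2509}{432}\right) = -3177 - \left(\frac{2509}{432} - \frac{290}{-1625}\right) = -3177 + \left(290 \left(- \frac{1}{1625}\right) - \frac{2509}{432}\right) = -3177 - \frac{840481}{140400} = - \frac{446891281}{140400}$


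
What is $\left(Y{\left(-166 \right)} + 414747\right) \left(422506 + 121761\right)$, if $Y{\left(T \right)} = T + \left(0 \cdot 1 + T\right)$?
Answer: $225552408805$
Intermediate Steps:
$Y{\left(T \right)} = 2 T$ ($Y{\left(T \right)} = T + \left(0 + T\right) = T + T = 2 T$)
$\left(Y{\left(-166 \right)} + 414747\right) \left(422506 + 121761\right) = \left(2 \left(-166\right) + 414747\right) \left(422506 + 121761\right) = \left(-332 + 414747\right) 544267 = 414415 \cdot 544267 = 225552408805$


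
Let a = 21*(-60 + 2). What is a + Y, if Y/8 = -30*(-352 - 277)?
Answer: 149742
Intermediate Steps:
Y = 150960 (Y = 8*(-30*(-352 - 277)) = 8*(-30*(-629)) = 8*18870 = 150960)
a = -1218 (a = 21*(-58) = -1218)
a + Y = -1218 + 150960 = 149742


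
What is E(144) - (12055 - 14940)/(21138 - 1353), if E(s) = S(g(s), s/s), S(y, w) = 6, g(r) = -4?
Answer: 24319/3957 ≈ 6.1458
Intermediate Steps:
E(s) = 6
E(144) - (12055 - 14940)/(21138 - 1353) = 6 - (12055 - 14940)/(21138 - 1353) = 6 - (-2885)/19785 = 6 - 1*(-577/3957) = 6 + 577/3957 = 24319/3957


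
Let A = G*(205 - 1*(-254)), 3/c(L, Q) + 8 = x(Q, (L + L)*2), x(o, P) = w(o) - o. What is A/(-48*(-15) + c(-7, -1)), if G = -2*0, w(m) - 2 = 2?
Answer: 0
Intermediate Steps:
w(m) = 4 (w(m) = 2 + 2 = 4)
G = 0
x(o, P) = 4 - o
c(L, Q) = 3/(-4 - Q) (c(L, Q) = 3/(-8 + (4 - Q)) = 3/(-4 - Q))
A = 0 (A = 0*(205 - 1*(-254)) = 0*(205 + 254) = 0*459 = 0)
A/(-48*(-15) + c(-7, -1)) = 0/(-48*(-15) - 3/(4 - 1)) = 0/(720 - 3/3) = 0/(720 - 3*1/3) = 0/(720 - 1) = 0/719 = 0*(1/719) = 0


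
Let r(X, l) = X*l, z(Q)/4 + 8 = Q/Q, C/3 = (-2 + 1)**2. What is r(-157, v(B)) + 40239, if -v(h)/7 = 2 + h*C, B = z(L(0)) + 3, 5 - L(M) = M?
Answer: -39988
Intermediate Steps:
C = 3 (C = 3*(-2 + 1)**2 = 3*(-1)**2 = 3*1 = 3)
L(M) = 5 - M
z(Q) = -28 (z(Q) = -32 + 4*(Q/Q) = -32 + 4*1 = -32 + 4 = -28)
B = -25 (B = -28 + 3 = -25)
v(h) = -14 - 21*h (v(h) = -7*(2 + h*3) = -7*(2 + 3*h) = -14 - 21*h)
r(-157, v(B)) + 40239 = -157*(-14 - 21*(-25)) + 40239 = -157*(-14 + 525) + 40239 = -157*511 + 40239 = -80227 + 40239 = -39988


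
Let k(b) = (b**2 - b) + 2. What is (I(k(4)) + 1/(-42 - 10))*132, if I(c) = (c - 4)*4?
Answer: 68607/13 ≈ 5277.5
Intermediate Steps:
k(b) = 2 + b**2 - b
I(c) = -16 + 4*c (I(c) = (-4 + c)*4 = -16 + 4*c)
(I(k(4)) + 1/(-42 - 10))*132 = ((-16 + 4*(2 + 4**2 - 1*4)) + 1/(-42 - 10))*132 = ((-16 + 4*(2 + 16 - 4)) + 1/(-52))*132 = ((-16 + 4*14) - 1/52)*132 = ((-16 + 56) - 1/52)*132 = (40 - 1/52)*132 = (2079/52)*132 = 68607/13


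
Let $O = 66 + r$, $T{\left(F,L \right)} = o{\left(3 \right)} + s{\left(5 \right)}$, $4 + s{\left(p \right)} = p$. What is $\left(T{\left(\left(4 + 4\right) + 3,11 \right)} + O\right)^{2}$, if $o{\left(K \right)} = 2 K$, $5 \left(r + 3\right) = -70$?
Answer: $3136$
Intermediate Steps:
$r = -17$ ($r = -3 + \frac{1}{5} \left(-70\right) = -3 - 14 = -17$)
$s{\left(p \right)} = -4 + p$
$T{\left(F,L \right)} = 7$ ($T{\left(F,L \right)} = 2 \cdot 3 + \left(-4 + 5\right) = 6 + 1 = 7$)
$O = 49$ ($O = 66 - 17 = 49$)
$\left(T{\left(\left(4 + 4\right) + 3,11 \right)} + O\right)^{2} = \left(7 + 49\right)^{2} = 56^{2} = 3136$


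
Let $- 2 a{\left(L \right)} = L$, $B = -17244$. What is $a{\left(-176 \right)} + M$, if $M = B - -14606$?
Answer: $-2550$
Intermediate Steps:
$a{\left(L \right)} = - \frac{L}{2}$
$M = -2638$ ($M = -17244 - -14606 = -17244 + 14606 = -2638$)
$a{\left(-176 \right)} + M = \left(- \frac{1}{2}\right) \left(-176\right) - 2638 = 88 - 2638 = -2550$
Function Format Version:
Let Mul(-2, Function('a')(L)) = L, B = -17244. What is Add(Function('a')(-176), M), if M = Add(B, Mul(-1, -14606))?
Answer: -2550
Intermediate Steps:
Function('a')(L) = Mul(Rational(-1, 2), L)
M = -2638 (M = Add(-17244, Mul(-1, -14606)) = Add(-17244, 14606) = -2638)
Add(Function('a')(-176), M) = Add(Mul(Rational(-1, 2), -176), -2638) = Add(88, -2638) = -2550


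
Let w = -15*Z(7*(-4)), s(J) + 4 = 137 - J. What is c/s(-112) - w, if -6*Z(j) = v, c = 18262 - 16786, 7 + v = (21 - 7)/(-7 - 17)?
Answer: 146899/5880 ≈ 24.983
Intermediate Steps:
s(J) = 133 - J (s(J) = -4 + (137 - J) = 133 - J)
v = -91/12 (v = -7 + (21 - 7)/(-7 - 17) = -7 + 14/(-24) = -7 + 14*(-1/24) = -7 - 7/12 = -91/12 ≈ -7.5833)
c = 1476
Z(j) = 91/72 (Z(j) = -⅙*(-91/12) = 91/72)
w = -455/24 (w = -15*91/72 = -455/24 ≈ -18.958)
c/s(-112) - w = 1476/(133 - 1*(-112)) - 1*(-455/24) = 1476/(133 + 112) + 455/24 = 1476/245 + 455/24 = 146899/5880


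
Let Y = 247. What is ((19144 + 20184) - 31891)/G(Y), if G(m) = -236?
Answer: -7437/236 ≈ -31.513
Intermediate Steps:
((19144 + 20184) - 31891)/G(Y) = ((19144 + 20184) - 31891)/(-236) = (39328 - 31891)*(-1/236) = 7437*(-1/236) = -7437/236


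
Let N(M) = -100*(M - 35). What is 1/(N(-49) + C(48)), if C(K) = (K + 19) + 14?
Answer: 1/8481 ≈ 0.00011791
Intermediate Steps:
N(M) = 3500 - 100*M (N(M) = -100*(-35 + M) = 3500 - 100*M)
C(K) = 33 + K (C(K) = (19 + K) + 14 = 33 + K)
1/(N(-49) + C(48)) = 1/((3500 - 100*(-49)) + (33 + 48)) = 1/((3500 + 4900) + 81) = 1/(8400 + 81) = 1/8481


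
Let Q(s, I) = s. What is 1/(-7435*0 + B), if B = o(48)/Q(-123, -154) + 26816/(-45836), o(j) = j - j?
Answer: -11459/6704 ≈ -1.7093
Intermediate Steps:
o(j) = 0
B = -6704/11459 (B = 0/(-123) + 26816/(-45836) = 0*(-1/123) + 26816*(-1/45836) = 0 - 6704/11459 = -6704/11459 ≈ -0.58504)
1/(-7435*0 + B) = 1/(-7435*0 - 6704/11459) = 1/(0 - 6704/11459) = 1/(-6704/11459) = -11459/6704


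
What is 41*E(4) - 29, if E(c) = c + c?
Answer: 299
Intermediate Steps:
E(c) = 2*c
41*E(4) - 29 = 41*(2*4) - 29 = 41*8 - 29 = 328 - 29 = 299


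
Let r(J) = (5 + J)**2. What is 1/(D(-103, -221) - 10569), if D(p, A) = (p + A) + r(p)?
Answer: -1/1289 ≈ -0.00077580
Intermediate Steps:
D(p, A) = A + p + (5 + p)**2 (D(p, A) = (p + A) + (5 + p)**2 = (A + p) + (5 + p)**2 = A + p + (5 + p)**2)
1/(D(-103, -221) - 10569) = 1/((-221 - 103 + (5 - 103)**2) - 10569) = 1/((-221 - 103 + (-98)**2) - 10569) = 1/((-221 - 103 + 9604) - 10569) = 1/(9280 - 10569) = 1/(-1289) = -1/1289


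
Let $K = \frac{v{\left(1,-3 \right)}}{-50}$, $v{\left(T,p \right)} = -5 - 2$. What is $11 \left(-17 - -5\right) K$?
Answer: $- \frac{462}{25} \approx -18.48$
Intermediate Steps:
$v{\left(T,p \right)} = -7$ ($v{\left(T,p \right)} = -5 - 2 = -7$)
$K = \frac{7}{50}$ ($K = - \frac{7}{-50} = \left(-7\right) \left(- \frac{1}{50}\right) = \frac{7}{50} \approx 0.14$)
$11 \left(-17 - -5\right) K = 11 \left(-17 - -5\right) \frac{7}{50} = 11 \left(-17 + 5\right) \frac{7}{50} = 11 \left(-12\right) \frac{7}{50} = \left(-132\right) \frac{7}{50} = - \frac{462}{25}$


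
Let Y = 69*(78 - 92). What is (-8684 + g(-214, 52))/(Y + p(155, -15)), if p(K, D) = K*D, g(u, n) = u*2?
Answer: 9112/3291 ≈ 2.7688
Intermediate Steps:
g(u, n) = 2*u
p(K, D) = D*K
Y = -966 (Y = 69*(-14) = -966)
(-8684 + g(-214, 52))/(Y + p(155, -15)) = (-8684 + 2*(-214))/(-966 - 15*155) = (-8684 - 428)/(-966 - 2325) = -9112/(-3291) = -9112*(-1/3291) = 9112/3291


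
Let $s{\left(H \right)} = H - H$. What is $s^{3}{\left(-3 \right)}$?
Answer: $0$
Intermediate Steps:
$s{\left(H \right)} = 0$
$s^{3}{\left(-3 \right)} = 0^{3} = 0$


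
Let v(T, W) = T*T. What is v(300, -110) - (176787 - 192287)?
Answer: 105500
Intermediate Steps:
v(T, W) = T²
v(300, -110) - (176787 - 192287) = 300² - (176787 - 192287) = 90000 - 1*(-15500) = 90000 + 15500 = 105500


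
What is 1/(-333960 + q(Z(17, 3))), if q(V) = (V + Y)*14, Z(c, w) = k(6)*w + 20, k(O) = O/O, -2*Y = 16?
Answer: -1/333750 ≈ -2.9963e-6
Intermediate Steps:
Y = -8 (Y = -½*16 = -8)
k(O) = 1
Z(c, w) = 20 + w (Z(c, w) = 1*w + 20 = w + 20 = 20 + w)
q(V) = -112 + 14*V (q(V) = (V - 8)*14 = (-8 + V)*14 = -112 + 14*V)
1/(-333960 + q(Z(17, 3))) = 1/(-333960 + (-112 + 14*(20 + 3))) = 1/(-333960 + (-112 + 14*23)) = 1/(-333960 + (-112 + 322)) = 1/(-333960 + 210) = 1/(-333750) = -1/333750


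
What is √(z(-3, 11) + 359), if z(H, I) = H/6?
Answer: √1434/2 ≈ 18.934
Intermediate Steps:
z(H, I) = H/6 (z(H, I) = H*(⅙) = H/6)
√(z(-3, 11) + 359) = √((⅙)*(-3) + 359) = √(-½ + 359) = √(717/2) = √1434/2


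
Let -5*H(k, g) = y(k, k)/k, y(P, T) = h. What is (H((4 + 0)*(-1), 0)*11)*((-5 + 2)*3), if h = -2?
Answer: 99/10 ≈ 9.9000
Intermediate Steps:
y(P, T) = -2
H(k, g) = 2/(5*k) (H(k, g) = -(-2)/(5*k) = 2/(5*k))
(H((4 + 0)*(-1), 0)*11)*((-5 + 2)*3) = ((2/(5*(((4 + 0)*(-1)))))*11)*((-5 + 2)*3) = ((2/(5*((4*(-1)))))*11)*(-3*3) = (((2/5)/(-4))*11)*(-9) = (((2/5)*(-1/4))*11)*(-9) = -1/10*11*(-9) = -11/10*(-9) = 99/10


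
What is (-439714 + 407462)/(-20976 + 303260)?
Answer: -8063/70571 ≈ -0.11425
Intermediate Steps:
(-439714 + 407462)/(-20976 + 303260) = -32252/282284 = -32252*1/282284 = -8063/70571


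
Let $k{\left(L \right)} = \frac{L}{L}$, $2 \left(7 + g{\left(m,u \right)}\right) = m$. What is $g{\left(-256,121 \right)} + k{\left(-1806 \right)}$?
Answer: $-134$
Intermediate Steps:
$g{\left(m,u \right)} = -7 + \frac{m}{2}$
$k{\left(L \right)} = 1$
$g{\left(-256,121 \right)} + k{\left(-1806 \right)} = \left(-7 + \frac{1}{2} \left(-256\right)\right) + 1 = \left(-7 - 128\right) + 1 = -135 + 1 = -134$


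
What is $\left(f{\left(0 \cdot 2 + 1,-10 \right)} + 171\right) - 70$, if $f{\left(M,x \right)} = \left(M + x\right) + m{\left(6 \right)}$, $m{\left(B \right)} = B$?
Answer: $98$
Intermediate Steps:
$f{\left(M,x \right)} = 6 + M + x$ ($f{\left(M,x \right)} = \left(M + x\right) + 6 = 6 + M + x$)
$\left(f{\left(0 \cdot 2 + 1,-10 \right)} + 171\right) - 70 = \left(\left(6 + \left(0 \cdot 2 + 1\right) - 10\right) + 171\right) - 70 = \left(\left(6 + \left(0 + 1\right) - 10\right) + 171\right) - 70 = \left(\left(6 + 1 - 10\right) + 171\right) - 70 = \left(-3 + 171\right) - 70 = 168 - 70 = 98$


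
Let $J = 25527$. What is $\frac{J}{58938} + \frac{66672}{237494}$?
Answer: $\frac{1665337279}{2332903562} \approx 0.71385$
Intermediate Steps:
$\frac{J}{58938} + \frac{66672}{237494} = \frac{25527}{58938} + \frac{66672}{237494} = 25527 \cdot \frac{1}{58938} + 66672 \cdot \frac{1}{237494} = \frac{8509}{19646} + \frac{33336}{118747} = \frac{1665337279}{2332903562}$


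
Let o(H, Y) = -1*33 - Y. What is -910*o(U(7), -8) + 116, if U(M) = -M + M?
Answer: 22866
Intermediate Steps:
U(M) = 0
o(H, Y) = -33 - Y
-910*o(U(7), -8) + 116 = -910*(-33 - 1*(-8)) + 116 = -910*(-33 + 8) + 116 = -910*(-25) + 116 = 22750 + 116 = 22866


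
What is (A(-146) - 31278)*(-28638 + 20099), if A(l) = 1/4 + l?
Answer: 1073309605/4 ≈ 2.6833e+8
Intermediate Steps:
A(l) = 1/4 + l (A(l) = (1/4)*1 + l = 1/4 + l)
(A(-146) - 31278)*(-28638 + 20099) = ((1/4 - 146) - 31278)*(-28638 + 20099) = (-583/4 - 31278)*(-8539) = -125695/4*(-8539) = 1073309605/4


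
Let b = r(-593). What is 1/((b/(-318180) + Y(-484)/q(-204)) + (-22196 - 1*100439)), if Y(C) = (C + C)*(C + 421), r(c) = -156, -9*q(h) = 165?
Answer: -26515/3339866508 ≈ -7.9389e-6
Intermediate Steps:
q(h) = -55/3 (q(h) = -⅑*165 = -55/3)
b = -156
Y(C) = 2*C*(421 + C) (Y(C) = (2*C)*(421 + C) = 2*C*(421 + C))
1/((b/(-318180) + Y(-484)/q(-204)) + (-22196 - 1*100439)) = 1/((-156/(-318180) + (2*(-484)*(421 - 484))/(-55/3)) + (-22196 - 1*100439)) = 1/((-156*(-1/318180) + (2*(-484)*(-63))*(-3/55)) + (-22196 - 100439)) = 1/((13/26515 + 60984*(-3/55)) - 122635) = 1/((13/26515 - 16632/5) - 122635) = 1/(-88199483/26515 - 122635) = 1/(-3339866508/26515) = -26515/3339866508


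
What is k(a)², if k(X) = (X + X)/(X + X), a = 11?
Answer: 1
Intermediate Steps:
k(X) = 1 (k(X) = (2*X)/((2*X)) = (2*X)*(1/(2*X)) = 1)
k(a)² = 1² = 1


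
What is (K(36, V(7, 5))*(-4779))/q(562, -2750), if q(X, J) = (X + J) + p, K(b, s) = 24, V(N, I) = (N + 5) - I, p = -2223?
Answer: 114696/4411 ≈ 26.002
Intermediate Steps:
V(N, I) = 5 + N - I (V(N, I) = (5 + N) - I = 5 + N - I)
q(X, J) = -2223 + J + X (q(X, J) = (X + J) - 2223 = (J + X) - 2223 = -2223 + J + X)
(K(36, V(7, 5))*(-4779))/q(562, -2750) = (24*(-4779))/(-2223 - 2750 + 562) = -114696/(-4411) = -114696*(-1/4411) = 114696/4411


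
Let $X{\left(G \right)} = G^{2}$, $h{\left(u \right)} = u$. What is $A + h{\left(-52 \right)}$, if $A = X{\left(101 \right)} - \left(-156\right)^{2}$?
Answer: $-14187$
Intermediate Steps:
$A = -14135$ ($A = 101^{2} - \left(-156\right)^{2} = 10201 - 24336 = -14135$)
$A + h{\left(-52 \right)} = -14135 - 52 = -14187$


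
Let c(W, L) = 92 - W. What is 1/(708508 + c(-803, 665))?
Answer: 1/709403 ≈ 1.4096e-6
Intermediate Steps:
1/(708508 + c(-803, 665)) = 1/(708508 + (92 - 1*(-803))) = 1/(708508 + (92 + 803)) = 1/(708508 + 895) = 1/709403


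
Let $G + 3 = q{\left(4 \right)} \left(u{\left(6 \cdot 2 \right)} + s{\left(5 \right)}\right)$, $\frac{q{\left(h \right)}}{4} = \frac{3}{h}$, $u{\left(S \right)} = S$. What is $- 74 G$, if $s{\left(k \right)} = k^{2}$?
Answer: $-7992$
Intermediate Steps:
$q{\left(h \right)} = \frac{12}{h}$ ($q{\left(h \right)} = 4 \frac{3}{h} = \frac{12}{h}$)
$G = 108$ ($G = -3 + \frac{12}{4} \left(6 \cdot 2 + 5^{2}\right) = -3 + 12 \cdot \frac{1}{4} \left(12 + 25\right) = -3 + 3 \cdot 37 = -3 + 111 = 108$)
$- 74 G = \left(-74\right) 108 = -7992$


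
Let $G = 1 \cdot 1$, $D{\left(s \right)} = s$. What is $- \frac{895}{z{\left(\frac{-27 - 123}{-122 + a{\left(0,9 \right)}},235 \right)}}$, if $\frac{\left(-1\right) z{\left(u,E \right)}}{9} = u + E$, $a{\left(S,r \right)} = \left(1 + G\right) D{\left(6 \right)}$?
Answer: $\frac{1969}{4680} \approx 0.42073$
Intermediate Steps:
$G = 1$
$a{\left(S,r \right)} = 12$ ($a{\left(S,r \right)} = \left(1 + 1\right) 6 = 2 \cdot 6 = 12$)
$z{\left(u,E \right)} = - 9 E - 9 u$ ($z{\left(u,E \right)} = - 9 \left(u + E\right) = - 9 \left(E + u\right) = - 9 E - 9 u$)
$- \frac{895}{z{\left(\frac{-27 - 123}{-122 + a{\left(0,9 \right)}},235 \right)}} = - \frac{895}{\left(-9\right) 235 - 9 \frac{-27 - 123}{-122 + 12}} = - \frac{895}{-2115 - 9 \left(- \frac{150}{-110}\right)} = - \frac{895}{-2115 - 9 \left(\left(-150\right) \left(- \frac{1}{110}\right)\right)} = - \frac{895}{-2115 - \frac{135}{11}} = - \frac{895}{- \frac{23400}{11}} = \left(-895\right) \left(- \frac{11}{23400}\right) = \frac{1969}{4680}$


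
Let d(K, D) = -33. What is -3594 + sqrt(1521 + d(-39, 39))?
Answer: -3594 + 4*sqrt(93) ≈ -3555.4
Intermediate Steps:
-3594 + sqrt(1521 + d(-39, 39)) = -3594 + sqrt(1521 - 33) = -3594 + sqrt(1488) = -3594 + 4*sqrt(93)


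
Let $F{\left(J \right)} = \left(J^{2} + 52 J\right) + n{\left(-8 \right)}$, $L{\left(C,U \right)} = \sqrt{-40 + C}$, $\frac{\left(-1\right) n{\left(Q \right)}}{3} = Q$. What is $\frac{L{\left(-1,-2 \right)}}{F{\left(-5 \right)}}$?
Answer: $- \frac{i \sqrt{41}}{211} \approx - 0.030347 i$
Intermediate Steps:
$n{\left(Q \right)} = - 3 Q$
$F{\left(J \right)} = 24 + J^{2} + 52 J$ ($F{\left(J \right)} = \left(J^{2} + 52 J\right) - -24 = \left(J^{2} + 52 J\right) + 24 = 24 + J^{2} + 52 J$)
$\frac{L{\left(-1,-2 \right)}}{F{\left(-5 \right)}} = \frac{\sqrt{-40 - 1}}{24 + \left(-5\right)^{2} + 52 \left(-5\right)} = \frac{\sqrt{-41}}{24 + 25 - 260} = \frac{i \sqrt{41}}{-211} = i \sqrt{41} \left(- \frac{1}{211}\right) = - \frac{i \sqrt{41}}{211}$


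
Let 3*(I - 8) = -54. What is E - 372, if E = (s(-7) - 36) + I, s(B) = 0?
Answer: -418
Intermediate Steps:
I = -10 (I = 8 + (1/3)*(-54) = 8 - 18 = -10)
E = -46 (E = (0 - 36) - 10 = -36 - 10 = -46)
E - 372 = -46 - 372 = -418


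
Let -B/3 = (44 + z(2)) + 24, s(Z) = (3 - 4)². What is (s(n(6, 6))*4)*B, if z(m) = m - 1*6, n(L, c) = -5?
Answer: -768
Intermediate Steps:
z(m) = -6 + m (z(m) = m - 6 = -6 + m)
s(Z) = 1 (s(Z) = (-1)² = 1)
B = -192 (B = -3*((44 + (-6 + 2)) + 24) = -3*((44 - 4) + 24) = -3*(40 + 24) = -3*64 = -192)
(s(n(6, 6))*4)*B = (1*4)*(-192) = 4*(-192) = -768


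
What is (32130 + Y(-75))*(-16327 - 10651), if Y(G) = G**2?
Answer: -1018554390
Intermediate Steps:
(32130 + Y(-75))*(-16327 - 10651) = (32130 + (-75)**2)*(-16327 - 10651) = (32130 + 5625)*(-26978) = 37755*(-26978) = -1018554390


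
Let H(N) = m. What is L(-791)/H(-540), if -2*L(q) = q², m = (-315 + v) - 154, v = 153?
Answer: 625681/632 ≈ 990.00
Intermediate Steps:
m = -316 (m = (-315 + 153) - 154 = -162 - 154 = -316)
H(N) = -316
L(q) = -q²/2
L(-791)/H(-540) = -½*(-791)²/(-316) = -½*625681*(-1/316) = -625681/2*(-1/316) = 625681/632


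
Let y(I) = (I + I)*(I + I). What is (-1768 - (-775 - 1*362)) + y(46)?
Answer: 7833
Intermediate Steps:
y(I) = 4*I**2 (y(I) = (2*I)*(2*I) = 4*I**2)
(-1768 - (-775 - 1*362)) + y(46) = (-1768 - (-775 - 1*362)) + 4*46**2 = (-1768 - (-775 - 362)) + 4*2116 = (-1768 - 1*(-1137)) + 8464 = (-1768 + 1137) + 8464 = -631 + 8464 = 7833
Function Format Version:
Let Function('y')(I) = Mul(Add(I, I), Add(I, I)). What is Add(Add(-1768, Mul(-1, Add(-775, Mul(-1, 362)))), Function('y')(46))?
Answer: 7833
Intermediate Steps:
Function('y')(I) = Mul(4, Pow(I, 2)) (Function('y')(I) = Mul(Mul(2, I), Mul(2, I)) = Mul(4, Pow(I, 2)))
Add(Add(-1768, Mul(-1, Add(-775, Mul(-1, 362)))), Function('y')(46)) = Add(Add(-1768, Mul(-1, Add(-775, Mul(-1, 362)))), Mul(4, Pow(46, 2))) = Add(Add(-1768, Mul(-1, Add(-775, -362))), Mul(4, 2116)) = Add(Add(-1768, Mul(-1, -1137)), 8464) = Add(Add(-1768, 1137), 8464) = Add(-631, 8464) = 7833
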